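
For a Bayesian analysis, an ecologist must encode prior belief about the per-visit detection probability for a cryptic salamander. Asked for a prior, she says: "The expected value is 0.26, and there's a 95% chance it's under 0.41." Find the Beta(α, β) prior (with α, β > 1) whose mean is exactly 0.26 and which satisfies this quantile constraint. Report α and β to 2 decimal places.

With mean 0.26 fixed, write α = 0.26s, β = 0.74s where s = α+β.
Need P(θ < 0.41) = 0.95 under Beta(0.26s, 0.74s). Normal approximation: (q−m)/√(m(1−m)/s) ≈ z_{0.95} = 1.64, so s ≈ 0.26·0.74·(1.64)²/(0.41−0.26)² = 23.1.
At s = 23.1: P(θ<0.41) ≈ 0.941. Adjusting to match 0.95 gives s ≈ 25.69.
So α = 0.26·25.69 ≈ 6.68, β = 0.74·25.69 ≈ 19.01.

α ≈ 6.68, β ≈ 19.01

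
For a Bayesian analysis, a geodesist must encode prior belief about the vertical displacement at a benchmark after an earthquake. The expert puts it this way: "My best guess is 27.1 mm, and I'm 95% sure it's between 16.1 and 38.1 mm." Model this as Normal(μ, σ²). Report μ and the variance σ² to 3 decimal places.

A symmetric 95% interval runs μ ± z·σ with z = 1.96.
Half-width = 11, so σ = 11/1.96 = 5.6123 and σ² = 31.498.
μ is the stated best guess, 27.100.

μ = 27.100, σ² = 31.498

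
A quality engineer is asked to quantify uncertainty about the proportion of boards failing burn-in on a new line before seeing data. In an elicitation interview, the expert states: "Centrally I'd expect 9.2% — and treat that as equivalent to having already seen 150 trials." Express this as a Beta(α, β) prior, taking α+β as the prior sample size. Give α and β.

α = 13.8, β = 136.2

Under the effective-sample-size interpretation, Beta(α, β) has prior mean α/(α+β) and prior sample size α+β.
So α+β = 150 and α/(α+β) = 0.092, giving α = 0.092·150 = 13.8 and β = 150 − 13.8 = 136.2.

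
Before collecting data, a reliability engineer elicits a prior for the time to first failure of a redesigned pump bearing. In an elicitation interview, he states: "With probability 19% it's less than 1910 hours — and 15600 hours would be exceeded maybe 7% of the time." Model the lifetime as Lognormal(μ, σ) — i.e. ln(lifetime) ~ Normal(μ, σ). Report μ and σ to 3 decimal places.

If T ~ Lognormal(μ,σ) then ln T ~ Normal(μ,σ), so the p-quantile of ln T is μ + z_p·σ.
ln(1910) = 7.555 and ln(15600) = 9.655; z_{0.19} = -0.8779, z_{0.93} = 1.476.
σ = (9.655 − 7.555)/(1.476 − (-0.8779)) = 0.892.
μ = 7.555 − (-0.8779)·0.892 = 8.338.

μ ≈ 8.338, σ ≈ 0.892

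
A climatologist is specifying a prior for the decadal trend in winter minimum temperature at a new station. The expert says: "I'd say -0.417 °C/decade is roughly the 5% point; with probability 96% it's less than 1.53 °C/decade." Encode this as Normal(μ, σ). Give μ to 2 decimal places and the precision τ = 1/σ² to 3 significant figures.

μ = 0.53, τ = 3.04

For Normal(μ,σ), the p-quantile is μ + z_p·σ. Here z_{0.05} = -1.645, z_{0.96} = 1.751.
So -0.417 = μ − 1.645σ and 1.53 = μ + 1.751σ.
Subtracting: σ = (1.53 − -0.417)/(1.751 − (-1.645)) = 0.57.
Then μ = -0.417 − (-1.645)·0.57 = 0.53.
Precision τ = 1/σ² = 1/0.5734² = 3.04.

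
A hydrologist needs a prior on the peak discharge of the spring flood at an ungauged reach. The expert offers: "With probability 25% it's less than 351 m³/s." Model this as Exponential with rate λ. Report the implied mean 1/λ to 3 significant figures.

mean ≈ 1220 m³/s

P(T < 351.0) = 1 − e^(−λ·351.0) = 0.25, so λ = −ln(1−0.25)/351.0 = −ln(0.75)/351.0 = 0.00082.
Mean = 1/λ = 1220 m³/s.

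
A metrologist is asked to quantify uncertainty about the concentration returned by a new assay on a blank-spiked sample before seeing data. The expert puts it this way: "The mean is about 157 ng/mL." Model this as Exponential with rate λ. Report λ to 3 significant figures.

Exponential mean = 1/λ, so λ = 1/157.0 = 0.00637.

λ ≈ 0.00637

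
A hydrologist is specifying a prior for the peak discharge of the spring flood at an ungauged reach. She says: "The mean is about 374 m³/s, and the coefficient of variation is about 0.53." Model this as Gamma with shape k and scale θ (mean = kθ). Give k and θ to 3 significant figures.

For Gamma(k, scale θ): mean = kθ, variance = kθ², so CV = 1/√k.
CV = 0.53, hence k = 1/CV² = 3.56.
Then θ = mean/k = 374/3.56 = 105.

k ≈ 3.56, θ ≈ 105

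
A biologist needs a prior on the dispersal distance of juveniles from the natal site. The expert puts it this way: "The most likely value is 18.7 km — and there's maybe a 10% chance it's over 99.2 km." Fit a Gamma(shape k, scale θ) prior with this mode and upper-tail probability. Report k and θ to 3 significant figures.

Gamma(k,θ) with k>1 has mode (k−1)θ, so θ = 18.7/(k−1).
Need P(X < 99.2) = 0.9 with θ tied to k this way. Start at k = 2, θ = 18.7: P(X<99.2) ≈ 0.969.
Too high — lower k to spread out. Iterating converges to k ≈ 1.63.
Then θ = 18.7/(1.63−1) ≈ 29.9.

k ≈ 1.63, θ ≈ 29.9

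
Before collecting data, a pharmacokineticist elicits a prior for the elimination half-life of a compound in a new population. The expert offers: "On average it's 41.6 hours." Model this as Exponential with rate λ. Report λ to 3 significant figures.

λ ≈ 0.024

Exponential mean = 1/λ, so λ = 1/41.6 = 0.024.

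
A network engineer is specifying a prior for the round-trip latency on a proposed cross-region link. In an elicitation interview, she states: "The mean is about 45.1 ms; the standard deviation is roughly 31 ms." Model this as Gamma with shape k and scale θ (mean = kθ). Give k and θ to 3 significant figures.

For Gamma(k, scale θ): mean = kθ, variance = kθ², so CV = 1/√k.
CV = SD/mean = 31/45.1 = 0.6874, hence k = 1/CV² = 2.12.
Then θ = mean/k = 45.1/2.12 = 21.3.

k ≈ 2.12, θ ≈ 21.3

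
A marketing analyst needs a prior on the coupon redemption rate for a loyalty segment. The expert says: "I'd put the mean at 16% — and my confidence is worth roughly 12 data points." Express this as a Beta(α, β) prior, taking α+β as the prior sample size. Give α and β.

Under the effective-sample-size interpretation, Beta(α, β) has prior mean α/(α+β) and prior sample size α+β.
So α+β = 12 and α/(α+β) = 0.16, giving α = 0.16·12 = 1.92 and β = 12 − 1.92 = 10.08.

α = 1.92, β = 10.08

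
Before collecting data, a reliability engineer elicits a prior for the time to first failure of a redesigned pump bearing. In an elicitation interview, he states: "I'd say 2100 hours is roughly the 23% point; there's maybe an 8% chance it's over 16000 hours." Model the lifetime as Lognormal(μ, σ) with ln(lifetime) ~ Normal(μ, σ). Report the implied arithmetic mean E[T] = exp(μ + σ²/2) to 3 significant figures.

E[T] ≈ 6620 hours

If T ~ Lognormal(μ,σ) then ln T ~ Normal(μ,σ), so the p-quantile of ln T is μ + z_p·σ.
ln(2100) = 7.65 and ln(16000) = 9.68; z_{0.23} = -0.7388, z_{0.92} = 1.405.
σ = (9.68 − 7.65)/(1.405 − (-0.7388)) = 0.947.
μ = 7.65 − (-0.7388)·0.947 = 8.350.
E[T] = exp(μ + σ²/2) = exp(8.350 + 0.4486) = 6620 hours.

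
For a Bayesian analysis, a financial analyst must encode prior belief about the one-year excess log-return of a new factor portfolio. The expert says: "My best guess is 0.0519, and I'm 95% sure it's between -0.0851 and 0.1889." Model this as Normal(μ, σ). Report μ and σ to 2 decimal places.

μ = 0.05, σ = 0.07

A symmetric 95% interval runs μ ± z·σ with z = 1.96.
Half-width = 0.137, so σ = 0.137/1.96 = 0.07.
μ is the stated best guess, 0.05.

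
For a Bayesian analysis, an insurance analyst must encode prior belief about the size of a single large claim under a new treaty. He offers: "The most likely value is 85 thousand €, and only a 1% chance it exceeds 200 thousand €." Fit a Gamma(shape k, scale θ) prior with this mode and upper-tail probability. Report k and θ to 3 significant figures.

k ≈ 7.49, θ ≈ 13.1

Gamma(k,θ) with k>1 has mode (k−1)θ, so θ = 85/(k−1).
Need P(X < 200) = 0.99 with θ tied to k this way. Start at k = 2, θ = 85: P(X<200) ≈ 0.681.
Too low — raise k to concentrate. Iterating converges to k ≈ 7.49.
Then θ = 85/(7.49−1) ≈ 13.1.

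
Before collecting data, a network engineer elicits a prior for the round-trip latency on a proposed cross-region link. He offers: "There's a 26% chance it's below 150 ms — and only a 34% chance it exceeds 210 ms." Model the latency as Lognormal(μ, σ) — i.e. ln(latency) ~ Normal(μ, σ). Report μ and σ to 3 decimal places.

μ ≈ 5.216, σ ≈ 0.319

If T ~ Lognormal(μ,σ) then ln T ~ Normal(μ,σ), so the p-quantile of ln T is μ + z_p·σ.
ln(150) = 5.011 and ln(210) = 5.347; z_{0.26} = -0.6433, z_{0.66} = 0.4125.
σ = (5.347 − 5.011)/(0.4125 − (-0.6433)) = 0.319.
μ = 5.011 − (-0.6433)·0.319 = 5.216.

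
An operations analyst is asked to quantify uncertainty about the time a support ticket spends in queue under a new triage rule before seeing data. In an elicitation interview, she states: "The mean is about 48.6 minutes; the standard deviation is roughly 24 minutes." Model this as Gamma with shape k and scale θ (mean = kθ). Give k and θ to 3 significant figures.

k ≈ 4.1, θ ≈ 11.9

For Gamma(k, scale θ): mean = kθ, variance = kθ², so CV = 1/√k.
CV = SD/mean = 24/48.6 = 0.4938, hence k = 1/CV² = 4.1.
Then θ = mean/k = 48.6/4.1 = 11.9.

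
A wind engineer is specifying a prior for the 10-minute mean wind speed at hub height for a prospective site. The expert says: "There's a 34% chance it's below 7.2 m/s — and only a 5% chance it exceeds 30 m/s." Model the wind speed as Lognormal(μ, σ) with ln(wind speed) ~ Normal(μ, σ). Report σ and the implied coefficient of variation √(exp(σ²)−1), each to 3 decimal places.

σ ≈ 0.694, CV ≈ 0.786

If T ~ Lognormal(μ,σ) then ln T ~ Normal(μ,σ), so the p-quantile of ln T is μ + z_p·σ.
ln(7.2) = 1.974 and ln(30) = 3.401; z_{0.34} = -0.4125, z_{0.95} = 1.645.
σ = (3.401 − 1.974)/(1.645 − (-0.4125)) = 0.694.
μ = 1.974 − (-0.4125)·0.694 = 2.260.
CV = √(exp(σ²)−1) = √(exp(0.4812)−1) = 0.786.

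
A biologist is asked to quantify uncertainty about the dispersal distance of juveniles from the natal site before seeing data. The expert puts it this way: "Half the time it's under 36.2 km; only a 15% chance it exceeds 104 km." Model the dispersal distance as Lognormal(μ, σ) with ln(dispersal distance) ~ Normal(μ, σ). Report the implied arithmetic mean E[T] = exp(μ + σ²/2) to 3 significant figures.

E[T] ≈ 60.8 km

If T ~ Lognormal(μ,σ) then ln T ~ Normal(μ,σ), so the p-quantile of ln T is μ + z_p·σ.
ln(36.2) = 3.589 and ln(104) = 4.644; z_{0.5} = 0, z_{0.85} = 1.036.
σ = (4.644 − 3.589)/(1.036 − (0)) = 1.018.
μ = 3.589 − (0)·1.018 = 3.589.
E[T] = exp(μ + σ²/2) = exp(3.589 + 0.5184) = 60.8 km.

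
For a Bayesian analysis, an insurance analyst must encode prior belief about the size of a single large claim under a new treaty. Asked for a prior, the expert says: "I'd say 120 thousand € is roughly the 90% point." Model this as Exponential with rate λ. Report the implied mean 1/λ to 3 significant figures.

mean ≈ 52.1 thousand €

P(T < 120.0) = 1 − e^(−λ·120.0) = 0.9, so λ = −ln(1−0.9)/120.0 = −ln(0.1)/120.0 = 0.0192.
Mean = 1/λ = 52.1 thousand €.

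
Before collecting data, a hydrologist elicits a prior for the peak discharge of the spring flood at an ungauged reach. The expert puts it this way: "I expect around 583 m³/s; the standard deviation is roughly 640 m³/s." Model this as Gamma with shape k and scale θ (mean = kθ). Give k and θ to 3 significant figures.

For Gamma(k, scale θ): mean = kθ, variance = kθ², so CV = 1/√k.
CV = SD/mean = 640/583 = 1.098, hence k = 1/CV² = 0.83.
Then θ = mean/k = 583/0.83 = 703.

k ≈ 0.83, θ ≈ 703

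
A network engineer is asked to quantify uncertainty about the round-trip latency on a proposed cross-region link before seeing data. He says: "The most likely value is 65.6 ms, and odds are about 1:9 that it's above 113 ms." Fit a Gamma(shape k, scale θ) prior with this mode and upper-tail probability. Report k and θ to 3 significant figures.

Gamma(k,θ) with k>1 has mode (k−1)θ, so θ = 65.6/(k−1).
Need P(X < 113) = 0.9 with θ tied to k this way. Start at k = 2, θ = 65.6: P(X<113) ≈ 0.514.
Too low — raise k to concentrate. Iterating converges to k ≈ 7.41.
Then θ = 65.6/(7.41−1) ≈ 10.2.

k ≈ 7.41, θ ≈ 10.2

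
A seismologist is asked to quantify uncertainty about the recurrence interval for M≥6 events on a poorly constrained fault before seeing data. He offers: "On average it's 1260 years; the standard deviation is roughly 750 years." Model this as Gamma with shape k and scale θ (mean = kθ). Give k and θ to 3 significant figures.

For Gamma(k, scale θ): mean = kθ, variance = kθ², so CV = 1/√k.
CV = SD/mean = 750/1260 = 0.5952, hence k = 1/CV² = 2.82.
Then θ = mean/k = 1260/2.82 = 446.

k ≈ 2.82, θ ≈ 446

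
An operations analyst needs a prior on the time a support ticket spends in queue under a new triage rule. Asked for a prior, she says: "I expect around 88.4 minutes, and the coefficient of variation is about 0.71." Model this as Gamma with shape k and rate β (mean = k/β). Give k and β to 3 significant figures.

k ≈ 1.98, β ≈ 0.0224

For Gamma(k, rate β): mean = k/β, variance = k/β², so CV = 1/√k.
CV = 0.71, hence k = 1/CV² = 1.98.
Then β = k/mean = 1.98/88.4 = 0.0224.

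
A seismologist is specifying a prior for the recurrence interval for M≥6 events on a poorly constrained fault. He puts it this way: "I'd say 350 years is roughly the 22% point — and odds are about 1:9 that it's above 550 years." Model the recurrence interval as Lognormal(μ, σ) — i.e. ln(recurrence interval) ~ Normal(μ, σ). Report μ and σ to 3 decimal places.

If T ~ Lognormal(μ,σ) then ln T ~ Normal(μ,σ), so the p-quantile of ln T is μ + z_p·σ.
ln(350) = 5.858 and ln(550) = 6.31; z_{0.22} = -0.7722, z_{0.9} = 1.282.
σ = (6.31 − 5.858)/(1.282 − (-0.7722)) = 0.220.
μ = 5.858 − (-0.7722)·0.220 = 6.028.

μ ≈ 6.028, σ ≈ 0.220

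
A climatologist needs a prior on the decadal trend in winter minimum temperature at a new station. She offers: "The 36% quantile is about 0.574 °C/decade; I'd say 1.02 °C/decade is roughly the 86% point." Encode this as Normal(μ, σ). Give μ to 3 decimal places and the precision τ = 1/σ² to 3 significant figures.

μ = 0.685, τ = 10.4

The p-quantile of Normal(μ,σ) is μ + z_p·σ, with z_{0.36} = -0.3585 and z_{0.86} = 1.08.
Eliminate σ: μ = (z₂·x₁ − z₁·x₂)/(z₂ − z₁) = (1.08·0.574 − (-0.3585)·1.02)/1.439 = 0.685.
Then σ = (x₂ − x₁)/(z₂ − z₁) = (1.02 − 0.574)/1.439 = 0.310.
Precision τ = 1/σ² = 1/0.31² = 10.4.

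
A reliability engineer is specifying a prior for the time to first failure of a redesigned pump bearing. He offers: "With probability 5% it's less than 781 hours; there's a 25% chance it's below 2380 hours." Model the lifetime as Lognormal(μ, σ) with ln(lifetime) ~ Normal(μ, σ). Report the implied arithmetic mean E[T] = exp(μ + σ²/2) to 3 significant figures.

If T ~ Lognormal(μ,σ) then ln T ~ Normal(μ,σ), so the p-quantile of ln T is μ + z_p·σ.
ln(781) = 6.661 and ln(2380) = 7.775; z_{0.05} = -1.645, z_{0.25} = -0.6745.
σ = (7.775 − 6.661)/(-0.6745 − (-1.645)) = 1.148.
μ = 6.661 − (-1.645)·1.148 = 8.549.
E[T] = exp(μ + σ²/2) = exp(8.549 + 0.6593) = 9980 hours.

E[T] ≈ 9980 hours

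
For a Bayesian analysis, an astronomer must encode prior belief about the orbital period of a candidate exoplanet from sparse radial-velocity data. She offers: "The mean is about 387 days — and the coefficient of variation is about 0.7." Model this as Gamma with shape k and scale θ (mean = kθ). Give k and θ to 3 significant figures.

For Gamma(k, scale θ): mean = kθ, variance = kθ², so CV = 1/√k.
CV = 0.7, hence k = 1/CV² = 2.04.
Then θ = mean/k = 387/2.04 = 190.

k ≈ 2.04, θ ≈ 190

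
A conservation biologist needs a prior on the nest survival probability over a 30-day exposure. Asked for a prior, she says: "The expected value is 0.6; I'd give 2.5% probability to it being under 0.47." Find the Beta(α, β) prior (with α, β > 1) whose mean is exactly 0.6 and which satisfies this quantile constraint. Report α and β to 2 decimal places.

With mean 0.6 fixed, write α = 0.6s, β = 0.4s where s = α+β.
Need P(θ < 0.47) = 0.025 under Beta(0.6s, 0.4s). Normal approximation: (q−m)/√(m(1−m)/s) ≈ z_{0.025} = -1.96, so s ≈ 0.6·0.4·(-1.96)²/(0.47−0.6)² = 54.6.
At s = 54.6: P(θ<0.47) ≈ 0.027. Adjusting to match 0.025 gives s ≈ 56.03.
So α = 0.6·56.03 ≈ 33.62, β = 0.4·56.03 ≈ 22.41.

α ≈ 33.62, β ≈ 22.41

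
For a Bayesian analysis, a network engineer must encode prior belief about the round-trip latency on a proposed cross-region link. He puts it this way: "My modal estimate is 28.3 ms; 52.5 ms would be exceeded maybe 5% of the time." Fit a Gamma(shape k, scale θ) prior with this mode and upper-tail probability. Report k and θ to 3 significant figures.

Gamma(k,θ) with k>1 has mode (k−1)θ, so θ = 28.3/(k−1).
Need P(X < 52.5) = 0.95 with θ tied to k this way. Start at k = 2, θ = 28.3: P(X<52.5) ≈ 0.553.
Too low — raise k to concentrate. Iterating converges to k ≈ 8.29.
Then θ = 28.3/(8.29−1) ≈ 3.88.

k ≈ 8.29, θ ≈ 3.88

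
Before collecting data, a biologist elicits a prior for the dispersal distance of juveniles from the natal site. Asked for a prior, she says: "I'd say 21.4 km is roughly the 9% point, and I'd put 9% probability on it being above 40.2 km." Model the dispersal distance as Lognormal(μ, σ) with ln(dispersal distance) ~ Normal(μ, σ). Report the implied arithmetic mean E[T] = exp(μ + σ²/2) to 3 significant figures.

If T ~ Lognormal(μ,σ) then ln T ~ Normal(μ,σ), so the p-quantile of ln T is μ + z_p·σ.
ln(21.4) = 3.063 and ln(40.2) = 3.694; z_{0.09} = -1.341, z_{0.91} = 1.341.
σ = (3.694 − 3.063)/(1.341 − (-1.341)) = 0.235.
μ = 3.063 − (-1.341)·0.235 = 3.379.
E[T] = exp(μ + σ²/2) = exp(3.379 + 0.0276) = 30.2 km.

E[T] ≈ 30.2 km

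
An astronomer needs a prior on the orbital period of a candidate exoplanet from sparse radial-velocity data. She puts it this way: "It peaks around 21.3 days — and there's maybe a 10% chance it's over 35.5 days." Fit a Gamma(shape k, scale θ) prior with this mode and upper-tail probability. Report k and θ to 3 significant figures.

k ≈ 8.24, θ ≈ 2.94

Gamma(k,θ) with k>1 has mode (k−1)θ, so θ = 21.3/(k−1).
Need P(X < 35.5) = 0.9 with θ tied to k this way. Start at k = 2, θ = 21.3: P(X<35.5) ≈ 0.496.
Too low — raise k to concentrate. Iterating converges to k ≈ 8.24.
Then θ = 21.3/(8.24−1) ≈ 2.94.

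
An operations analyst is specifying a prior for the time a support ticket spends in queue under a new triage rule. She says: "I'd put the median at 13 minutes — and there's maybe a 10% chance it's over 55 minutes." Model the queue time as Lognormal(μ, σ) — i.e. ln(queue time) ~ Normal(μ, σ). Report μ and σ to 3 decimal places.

If T ~ Lognormal(μ,σ) then ln T ~ Normal(μ,σ), so the p-quantile of ln T is μ + z_p·σ.
ln(13) = 2.565 and ln(55) = 4.007; z_{0.5} = 0, z_{0.9} = 1.282.
σ = (4.007 − 2.565)/(1.282 − (0)) = 1.125.
μ = 2.565 − (0)·1.125 = 2.565.

μ ≈ 2.565, σ ≈ 1.125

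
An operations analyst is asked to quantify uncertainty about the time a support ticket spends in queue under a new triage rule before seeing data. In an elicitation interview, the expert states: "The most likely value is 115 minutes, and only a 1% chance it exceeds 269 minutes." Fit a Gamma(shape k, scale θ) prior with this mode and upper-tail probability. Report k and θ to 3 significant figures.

Gamma(k,θ) with k>1 has mode (k−1)θ, so θ = 115/(k−1).
Need P(X < 269) = 0.99 with θ tied to k this way. Start at k = 2, θ = 115: P(X<269) ≈ 0.678.
Too low — raise k to concentrate. Iterating converges to k ≈ 7.59.
Then θ = 115/(7.59−1) ≈ 17.4.

k ≈ 7.59, θ ≈ 17.4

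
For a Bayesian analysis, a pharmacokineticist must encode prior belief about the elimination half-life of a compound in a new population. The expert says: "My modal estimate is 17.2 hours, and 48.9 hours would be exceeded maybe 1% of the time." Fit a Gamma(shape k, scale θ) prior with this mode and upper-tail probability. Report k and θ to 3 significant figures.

k ≈ 5.18, θ ≈ 4.12

Gamma(k,θ) with k>1 has mode (k−1)θ, so θ = 17.2/(k−1).
Need P(X < 48.9) = 0.99 with θ tied to k this way. Start at k = 2, θ = 17.2: P(X<48.9) ≈ 0.776.
Too low — raise k to concentrate. Iterating converges to k ≈ 5.18.
Then θ = 17.2/(5.18−1) ≈ 4.12.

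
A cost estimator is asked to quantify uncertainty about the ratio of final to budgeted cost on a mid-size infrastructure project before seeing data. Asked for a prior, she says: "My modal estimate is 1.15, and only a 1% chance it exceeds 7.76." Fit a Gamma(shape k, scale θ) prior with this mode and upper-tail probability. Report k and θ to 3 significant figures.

Gamma(k,θ) with k>1 has mode (k−1)θ, so θ = 1.15/(k−1).
Need P(X < 7.76) = 0.99 with θ tied to k this way. Start at k = 2, θ = 1.15: P(X<7.76) ≈ 0.991.
Too high — lower k to spread out. Iterating converges to k ≈ 1.98.
Then θ = 1.15/(1.98−1) ≈ 1.18.

k ≈ 1.98, θ ≈ 1.18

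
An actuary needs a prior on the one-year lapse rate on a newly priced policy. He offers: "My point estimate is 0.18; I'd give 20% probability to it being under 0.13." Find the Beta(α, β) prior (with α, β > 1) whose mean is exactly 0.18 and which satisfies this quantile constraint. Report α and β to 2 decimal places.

α ≈ 7.81, β ≈ 35.56

With mean 0.18 fixed, write α = 0.18s, β = 0.82s where s = α+β.
Need P(θ < 0.13) = 0.2 under Beta(0.18s, 0.82s). Normal approximation: (q−m)/√(m(1−m)/s) ≈ z_{0.2} = -0.842, so s ≈ 0.18·0.82·(-0.842)²/(0.13−0.18)² = 41.8.
At s = 41.8: P(θ<0.13) ≈ 0.205. Adjusting to match 0.2 gives s ≈ 43.36.
So α = 0.18·43.36 ≈ 7.81, β = 0.82·43.36 ≈ 35.56.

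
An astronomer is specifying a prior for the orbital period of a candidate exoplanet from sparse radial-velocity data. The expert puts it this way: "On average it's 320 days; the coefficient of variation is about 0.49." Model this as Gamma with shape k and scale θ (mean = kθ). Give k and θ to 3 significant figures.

k ≈ 4.16, θ ≈ 76.8

For Gamma(k, scale θ): mean = kθ, variance = kθ², so CV = 1/√k.
CV = 0.49, hence k = 1/CV² = 4.16.
Then θ = mean/k = 320/4.16 = 76.8.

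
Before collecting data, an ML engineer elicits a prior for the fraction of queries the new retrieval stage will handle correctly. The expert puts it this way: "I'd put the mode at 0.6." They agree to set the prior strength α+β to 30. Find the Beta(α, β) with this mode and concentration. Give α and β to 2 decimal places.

α = 17.80, β = 12.20

For α,β > 1 the Beta mode is (α−1)/(α+β−2). With α+β = 30, the mode is (α−1)/28.
Set (α−1)/28 = 0.6 → α = 1 + 0.6·28 = 17.80.
β = 30 − α = 12.20.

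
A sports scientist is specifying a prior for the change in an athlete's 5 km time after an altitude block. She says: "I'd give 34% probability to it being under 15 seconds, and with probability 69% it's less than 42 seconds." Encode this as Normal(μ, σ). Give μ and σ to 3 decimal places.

μ = 27.261, σ = 29.725

The p-quantile of Normal(μ,σ) is μ + z_p·σ, with z_{0.34} = -0.4125 and z_{0.69} = 0.4959.
Eliminate σ: μ = (z₂·x₁ − z₁·x₂)/(z₂ − z₁) = (0.4959·15 − (-0.4125)·42)/0.9083 = 27.261.
Then σ = (x₂ − x₁)/(z₂ − z₁) = (42 − 15)/0.9083 = 29.725.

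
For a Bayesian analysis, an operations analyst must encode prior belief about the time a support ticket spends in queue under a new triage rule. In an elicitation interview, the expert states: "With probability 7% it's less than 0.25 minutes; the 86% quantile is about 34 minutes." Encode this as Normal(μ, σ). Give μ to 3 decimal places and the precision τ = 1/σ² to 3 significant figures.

μ = 19.736, τ = 0.00574

For Normal(μ,σ), the p-quantile is μ + z_p·σ. Here z_{0.07} = -1.476, z_{0.86} = 1.08.
So 0.25 = μ − 1.476σ and 34 = μ + 1.08σ.
Subtracting: σ = (34 − 0.25)/(1.08 − (-1.476)) = 13.204.
Then μ = 0.25 − (-1.476)·13.204 = 19.736.
Precision τ = 1/σ² = 1/13.2² = 0.00574.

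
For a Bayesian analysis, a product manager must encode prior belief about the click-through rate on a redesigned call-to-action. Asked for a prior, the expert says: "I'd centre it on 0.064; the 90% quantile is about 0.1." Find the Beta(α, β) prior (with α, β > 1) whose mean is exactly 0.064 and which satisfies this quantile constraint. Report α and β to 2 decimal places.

α ≈ 5.27, β ≈ 77.08

With mean 0.064 fixed, write α = 0.064s, β = 0.936s where s = α+β.
Need P(θ < 0.1) = 0.9 under Beta(0.064s, 0.936s). Normal approximation: (q−m)/√(m(1−m)/s) ≈ z_{0.9} = 1.28, so s ≈ 0.064·0.936·(1.28)²/(0.1−0.064)² = 75.9.
At s = 75.9: P(θ<0.1) ≈ 0.893. Adjusting to match 0.9 gives s ≈ 82.35.
So α = 0.064·82.35 ≈ 5.27, β = 0.936·82.35 ≈ 77.08.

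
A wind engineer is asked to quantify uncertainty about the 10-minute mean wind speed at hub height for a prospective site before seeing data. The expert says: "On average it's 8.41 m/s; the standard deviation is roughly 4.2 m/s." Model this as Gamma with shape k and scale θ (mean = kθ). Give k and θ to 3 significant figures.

For Gamma(k, scale θ): mean = kθ, variance = kθ², so CV = 1/√k.
CV = SD/mean = 4.2/8.41 = 0.4994, hence k = 1/CV² = 4.01.
Then θ = mean/k = 8.41/4.01 = 2.1.

k ≈ 4.01, θ ≈ 2.1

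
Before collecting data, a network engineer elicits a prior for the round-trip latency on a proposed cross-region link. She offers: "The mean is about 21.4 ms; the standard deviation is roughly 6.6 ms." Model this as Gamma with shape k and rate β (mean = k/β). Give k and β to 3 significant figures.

k ≈ 10.5, β ≈ 0.491

For Gamma(k, rate β): mean = k/β, variance = k/β², so CV = 1/√k.
CV = SD/mean = 6.6/21.4 = 0.3084, hence k = 1/CV² = 10.5.
Then β = k/mean = 10.5/21.4 = 0.491.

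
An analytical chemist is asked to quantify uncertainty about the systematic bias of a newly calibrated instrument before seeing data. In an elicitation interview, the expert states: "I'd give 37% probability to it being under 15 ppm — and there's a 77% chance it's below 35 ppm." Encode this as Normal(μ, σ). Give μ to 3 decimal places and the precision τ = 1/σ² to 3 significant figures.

μ = 21.199, τ = 0.00287

For Normal(μ,σ), the p-quantile is μ + z_p·σ. Here z_{0.37} = -0.3319, z_{0.77} = 0.7388.
So 15 = μ − 0.3319σ and 35 = μ + 0.7388σ.
Subtracting: σ = (35 − 15)/(0.7388 − (-0.3319)) = 18.679.
Then μ = 15 − (-0.3319)·18.679 = 21.199.
Precision τ = 1/σ² = 1/18.68² = 0.00287.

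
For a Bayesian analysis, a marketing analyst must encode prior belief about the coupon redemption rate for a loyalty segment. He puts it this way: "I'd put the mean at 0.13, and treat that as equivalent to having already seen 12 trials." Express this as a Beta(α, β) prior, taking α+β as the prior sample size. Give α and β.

α = 1.56, β = 10.44

Under the effective-sample-size interpretation, Beta(α, β) has prior mean α/(α+β) and prior sample size α+β.
So α+β = 12 and α/(α+β) = 0.13, giving α = 0.13·12 = 1.56 and β = 12 − 1.56 = 10.44.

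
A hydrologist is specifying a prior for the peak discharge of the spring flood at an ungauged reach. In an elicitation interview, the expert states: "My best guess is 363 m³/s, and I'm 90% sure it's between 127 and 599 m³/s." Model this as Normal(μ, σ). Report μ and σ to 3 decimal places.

A symmetric 90% interval runs μ ± z·σ with z = 1.645.
Half-width = 236, so σ = 236/1.645 = 143.478.
μ is the stated best guess, 363.000.

μ = 363.000, σ = 143.478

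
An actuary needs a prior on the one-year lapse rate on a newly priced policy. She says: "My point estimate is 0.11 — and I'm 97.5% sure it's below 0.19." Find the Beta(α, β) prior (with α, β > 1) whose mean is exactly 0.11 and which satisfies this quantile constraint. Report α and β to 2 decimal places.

With mean 0.11 fixed, write α = 0.11s, β = 0.89s where s = α+β.
Need P(θ < 0.19) = 0.975 under Beta(0.11s, 0.89s). Normal approximation: (q−m)/√(m(1−m)/s) ≈ z_{0.975} = 1.96, so s ≈ 0.11·0.89·(1.96)²/(0.19−0.11)² = 58.8.
At s = 58.8: P(θ<0.19) ≈ 0.961. Adjusting to match 0.975 gives s ≈ 74.05.
So α = 0.11·74.05 ≈ 8.15, β = 0.89·74.05 ≈ 65.91.

α ≈ 8.15, β ≈ 65.91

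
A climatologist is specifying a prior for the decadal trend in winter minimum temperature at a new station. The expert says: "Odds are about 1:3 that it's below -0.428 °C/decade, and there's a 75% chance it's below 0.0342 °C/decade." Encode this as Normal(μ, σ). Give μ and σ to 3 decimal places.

The p-quantile of Normal(μ,σ) is μ + z_p·σ, with z_{0.25} = -0.6745 and z_{0.75} = 0.6745.
Eliminate σ: μ = (z₂·x₁ − z₁·x₂)/(z₂ − z₁) = (0.6745·-0.428 − (-0.6745)·0.0342)/1.349 = -0.197.
Then σ = (x₂ − x₁)/(z₂ − z₁) = (0.0342 − -0.428)/1.349 = 0.343.

μ = -0.197, σ = 0.343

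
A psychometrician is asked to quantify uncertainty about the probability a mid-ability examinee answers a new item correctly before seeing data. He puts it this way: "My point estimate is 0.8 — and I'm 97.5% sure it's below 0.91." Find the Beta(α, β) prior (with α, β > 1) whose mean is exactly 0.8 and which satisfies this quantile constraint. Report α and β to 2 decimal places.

α ≈ 29.92, β ≈ 7.48

With mean 0.8 fixed, write α = 0.8s, β = 0.2s where s = α+β.
Need P(θ < 0.91) = 0.975 under Beta(0.8s, 0.2s). Normal approximation: (q−m)/√(m(1−m)/s) ≈ z_{0.975} = 1.96, so s ≈ 0.8·0.2·(1.96)²/(0.91−0.8)² = 50.8.
At s = 50.8: P(θ<0.91) ≈ 0.990. Adjusting to match 0.975 gives s ≈ 37.40.
So α = 0.8·37.40 ≈ 29.92, β = 0.2·37.40 ≈ 7.48.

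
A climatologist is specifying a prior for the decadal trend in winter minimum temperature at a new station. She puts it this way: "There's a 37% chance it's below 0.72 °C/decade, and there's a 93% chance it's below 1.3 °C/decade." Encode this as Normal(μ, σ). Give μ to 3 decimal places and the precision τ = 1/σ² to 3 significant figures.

The p-quantile of Normal(μ,σ) is μ + z_p·σ, with z_{0.37} = -0.3319 and z_{0.93} = 1.476.
Eliminate σ: μ = (z₂·x₁ − z₁·x₂)/(z₂ − z₁) = (1.476·0.72 − (-0.3319)·1.3)/1.808 = 0.826.
Then σ = (x₂ − x₁)/(z₂ − z₁) = (1.3 − 0.72)/1.808 = 0.321.
Precision τ = 1/σ² = 1/0.3209² = 9.71.

μ = 0.826, τ = 9.71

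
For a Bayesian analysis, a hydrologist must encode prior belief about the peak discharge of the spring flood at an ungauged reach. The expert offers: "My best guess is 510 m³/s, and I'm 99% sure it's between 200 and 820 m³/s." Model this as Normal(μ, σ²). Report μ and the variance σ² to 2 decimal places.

μ = 510.00, σ² = 14484.02

A symmetric 99% interval runs μ ± z·σ with z = 2.576.
Half-width = 310, so σ = 310/2.576 = 120.350 and σ² = 14484.02.
μ is the stated best guess, 510.00.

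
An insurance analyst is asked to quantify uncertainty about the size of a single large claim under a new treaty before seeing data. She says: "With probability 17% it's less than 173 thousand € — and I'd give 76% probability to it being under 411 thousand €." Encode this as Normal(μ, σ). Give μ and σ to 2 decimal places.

μ = 309.76, σ = 143.33

The p-quantile of Normal(μ,σ) is μ + z_p·σ, with z_{0.17} = -0.9542 and z_{0.76} = 0.7063.
Eliminate σ: μ = (z₂·x₁ − z₁·x₂)/(z₂ − z₁) = (0.7063·173 − (-0.9542)·411)/1.66 = 309.76.
Then σ = (x₂ − x₁)/(z₂ − z₁) = (411 − 173)/1.66 = 143.33.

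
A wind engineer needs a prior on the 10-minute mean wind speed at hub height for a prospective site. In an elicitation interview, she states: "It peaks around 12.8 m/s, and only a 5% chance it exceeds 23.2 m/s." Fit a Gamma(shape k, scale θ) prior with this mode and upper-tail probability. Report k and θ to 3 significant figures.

Gamma(k,θ) with k>1 has mode (k−1)θ, so θ = 12.8/(k−1).
Need P(X < 23.2) = 0.95 with θ tied to k this way. Start at k = 2, θ = 12.8: P(X<23.2) ≈ 0.541.
Too low — raise k to concentrate. Iterating converges to k ≈ 8.88.
Then θ = 12.8/(8.88−1) ≈ 1.62.

k ≈ 8.88, θ ≈ 1.62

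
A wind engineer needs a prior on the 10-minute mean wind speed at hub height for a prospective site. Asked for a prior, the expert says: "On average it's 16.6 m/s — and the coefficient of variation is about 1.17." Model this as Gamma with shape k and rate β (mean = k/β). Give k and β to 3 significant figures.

k ≈ 0.731, β ≈ 0.044

For Gamma(k, rate β): mean = k/β, variance = k/β², so CV = 1/√k.
CV = 1.17, hence k = 1/CV² = 0.731.
Then β = k/mean = 0.731/16.6 = 0.044.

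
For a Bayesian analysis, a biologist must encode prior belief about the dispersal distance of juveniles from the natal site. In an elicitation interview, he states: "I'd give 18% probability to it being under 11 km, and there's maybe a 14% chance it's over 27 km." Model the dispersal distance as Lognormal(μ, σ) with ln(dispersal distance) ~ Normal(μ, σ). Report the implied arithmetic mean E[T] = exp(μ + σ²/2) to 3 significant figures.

E[T] ≈ 18.4 km

If T ~ Lognormal(μ,σ) then ln T ~ Normal(μ,σ), so the p-quantile of ln T is μ + z_p·σ.
ln(11) = 2.398 and ln(27) = 3.296; z_{0.18} = -0.9154, z_{0.86} = 1.08.
σ = (3.296 − 2.398)/(1.08 − (-0.9154)) = 0.450.
μ = 2.398 − (-0.9154)·0.450 = 2.810.
E[T] = exp(μ + σ²/2) = exp(2.810 + 0.1012) = 18.4 km.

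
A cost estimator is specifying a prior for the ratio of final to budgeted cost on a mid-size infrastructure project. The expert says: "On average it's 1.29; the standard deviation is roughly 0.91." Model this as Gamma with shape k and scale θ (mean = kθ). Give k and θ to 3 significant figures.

For Gamma(k, scale θ): mean = kθ, variance = kθ², so CV = 1/√k.
CV = SD/mean = 0.91/1.29 = 0.7054, hence k = 1/CV² = 2.01.
Then θ = mean/k = 1.29/2.01 = 0.642.

k ≈ 2.01, θ ≈ 0.642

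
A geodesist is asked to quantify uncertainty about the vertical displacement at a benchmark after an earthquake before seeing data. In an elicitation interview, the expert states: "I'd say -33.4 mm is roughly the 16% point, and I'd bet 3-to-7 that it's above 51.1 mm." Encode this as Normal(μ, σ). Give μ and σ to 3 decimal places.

μ = 21.926, σ = 55.634

For Normal(μ,σ), the p-quantile is μ + z_p·σ. Here z_{0.16} = -0.9945, z_{0.7} = 0.5244.
So -33.4 = μ − 0.9945σ and 51.1 = μ + 0.5244σ.
Subtracting: σ = (51.1 − -33.4)/(0.5244 − (-0.9945)) = 55.634.
Then μ = -33.4 − (-0.9945)·55.634 = 21.926.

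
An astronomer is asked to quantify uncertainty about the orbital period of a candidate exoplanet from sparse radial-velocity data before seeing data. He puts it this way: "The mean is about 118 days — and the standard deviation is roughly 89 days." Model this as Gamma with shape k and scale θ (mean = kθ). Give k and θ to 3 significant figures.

For Gamma(k, scale θ): mean = kθ, variance = kθ², so CV = 1/√k.
CV = SD/mean = 89/118 = 0.7542, hence k = 1/CV² = 1.76.
Then θ = mean/k = 118/1.76 = 67.1.

k ≈ 1.76, θ ≈ 67.1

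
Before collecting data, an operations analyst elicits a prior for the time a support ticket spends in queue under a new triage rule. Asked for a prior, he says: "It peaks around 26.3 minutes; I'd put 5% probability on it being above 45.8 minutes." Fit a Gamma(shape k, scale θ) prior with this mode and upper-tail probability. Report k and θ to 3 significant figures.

Gamma(k,θ) with k>1 has mode (k−1)θ, so θ = 26.3/(k−1).
Need P(X < 45.8) = 0.95 with θ tied to k this way. Start at k = 2, θ = 26.3: P(X<45.8) ≈ 0.520.
Too low — raise k to concentrate. Iterating converges to k ≈ 10.1.
Then θ = 26.3/(10.1−1) ≈ 2.9.

k ≈ 10.1, θ ≈ 2.9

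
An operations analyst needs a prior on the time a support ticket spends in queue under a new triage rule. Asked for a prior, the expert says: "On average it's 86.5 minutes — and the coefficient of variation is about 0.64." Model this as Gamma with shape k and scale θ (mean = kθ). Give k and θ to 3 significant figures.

For Gamma(k, scale θ): mean = kθ, variance = kθ², so CV = 1/√k.
CV = 0.64, hence k = 1/CV² = 2.44.
Then θ = mean/k = 86.5/2.44 = 35.4.

k ≈ 2.44, θ ≈ 35.4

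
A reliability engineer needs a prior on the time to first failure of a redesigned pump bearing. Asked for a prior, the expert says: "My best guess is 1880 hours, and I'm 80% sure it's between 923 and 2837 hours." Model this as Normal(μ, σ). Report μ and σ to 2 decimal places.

μ = 1880.00, σ = 746.75

A symmetric 80% interval runs μ ± z·σ with z = 1.282.
Half-width = 957, so σ = 957/1.282 = 746.75.
μ is the stated best guess, 1880.00.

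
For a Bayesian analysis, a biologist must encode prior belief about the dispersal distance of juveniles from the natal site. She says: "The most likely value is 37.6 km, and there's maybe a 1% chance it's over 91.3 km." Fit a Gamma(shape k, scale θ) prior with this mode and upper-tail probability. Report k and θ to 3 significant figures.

k ≈ 7, θ ≈ 6.27

Gamma(k,θ) with k>1 has mode (k−1)θ, so θ = 37.6/(k−1).
Need P(X < 91.3) = 0.99 with θ tied to k this way. Start at k = 2, θ = 37.6: P(X<91.3) ≈ 0.698.
Too low — raise k to concentrate. Iterating converges to k ≈ 7.
Then θ = 37.6/(7−1) ≈ 6.27.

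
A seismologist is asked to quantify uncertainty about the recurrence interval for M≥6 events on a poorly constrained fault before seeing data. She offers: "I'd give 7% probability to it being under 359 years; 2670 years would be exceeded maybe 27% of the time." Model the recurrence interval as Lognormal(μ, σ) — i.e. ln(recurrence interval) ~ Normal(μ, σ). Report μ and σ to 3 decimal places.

If T ~ Lognormal(μ,σ) then ln T ~ Normal(μ,σ), so the p-quantile of ln T is μ + z_p·σ.
ln(359) = 5.883 and ln(2670) = 7.89; z_{0.07} = -1.476, z_{0.73} = 0.6128.
σ = (7.89 − 5.883)/(0.6128 − (-1.476)) = 0.961.
μ = 5.883 − (-1.476)·0.961 = 7.301.

μ ≈ 7.301, σ ≈ 0.961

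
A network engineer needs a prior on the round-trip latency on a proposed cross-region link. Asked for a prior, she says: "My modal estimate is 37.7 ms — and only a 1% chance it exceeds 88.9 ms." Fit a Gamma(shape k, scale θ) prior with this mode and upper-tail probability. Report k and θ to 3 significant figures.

Gamma(k,θ) with k>1 has mode (k−1)θ, so θ = 37.7/(k−1).
Need P(X < 88.9) = 0.99 with θ tied to k this way. Start at k = 2, θ = 37.7: P(X<88.9) ≈ 0.682.
Too low — raise k to concentrate. Iterating converges to k ≈ 7.46.
Then θ = 37.7/(7.46−1) ≈ 5.84.

k ≈ 7.46, θ ≈ 5.84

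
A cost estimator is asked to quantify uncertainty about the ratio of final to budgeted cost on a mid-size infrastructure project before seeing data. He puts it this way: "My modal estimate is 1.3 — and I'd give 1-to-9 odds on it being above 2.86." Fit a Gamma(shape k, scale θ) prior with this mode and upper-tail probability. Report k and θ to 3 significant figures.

Gamma(k,θ) with k>1 has mode (k−1)θ, so θ = 1.3/(k−1).
Need P(X < 2.86) = 0.9 with θ tied to k this way. Start at k = 2, θ = 1.3: P(X<2.86) ≈ 0.645.
Too low — raise k to concentrate. Iterating converges to k ≈ 4.09.
Then θ = 1.3/(4.09−1) ≈ 0.42.

k ≈ 4.09, θ ≈ 0.42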